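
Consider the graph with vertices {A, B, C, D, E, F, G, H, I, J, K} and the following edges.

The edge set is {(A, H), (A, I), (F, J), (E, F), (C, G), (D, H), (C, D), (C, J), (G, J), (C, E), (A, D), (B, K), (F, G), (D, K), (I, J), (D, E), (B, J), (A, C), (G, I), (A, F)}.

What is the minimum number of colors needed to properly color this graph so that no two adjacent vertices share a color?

A, C, D are pairwise adjacent, so at least 3 colors are needed.
A valid assignment using 3 colors: A=blue, B=green, C=green, D=red, E=blue, F=green, G=blue, H=green, I=green, J=red, K=blue. Every edge joins two different colors.

3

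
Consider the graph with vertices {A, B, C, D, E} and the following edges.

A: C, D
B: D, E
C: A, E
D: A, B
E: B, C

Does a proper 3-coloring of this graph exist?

The chromatic number is 3. The cycle E-C-A-D-B-E has odd length 5, so it cannot be 2-colored; at least 3 colors are needed.
A valid assignment using 3 colors: A=1, B=1, C=2, D=2, E=3.
That is already a proper 3-coloring.

Yes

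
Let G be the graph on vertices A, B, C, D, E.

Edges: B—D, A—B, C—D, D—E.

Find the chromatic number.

2

D and E are adjacent, so at least 2 colors are needed.
2 colors suffice: A=1, B=2, C=2, D=1, E=2. Every edge joins two different colors.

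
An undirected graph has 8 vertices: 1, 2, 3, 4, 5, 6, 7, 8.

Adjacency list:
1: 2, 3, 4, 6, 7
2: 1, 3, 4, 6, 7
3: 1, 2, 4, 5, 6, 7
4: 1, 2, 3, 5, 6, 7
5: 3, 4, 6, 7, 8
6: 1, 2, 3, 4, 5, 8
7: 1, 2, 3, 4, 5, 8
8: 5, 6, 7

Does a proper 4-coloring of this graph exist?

No

1, 2, 3, 4, 6 form a clique, so at least 5 colors are needed.
So 4 colors are not enough.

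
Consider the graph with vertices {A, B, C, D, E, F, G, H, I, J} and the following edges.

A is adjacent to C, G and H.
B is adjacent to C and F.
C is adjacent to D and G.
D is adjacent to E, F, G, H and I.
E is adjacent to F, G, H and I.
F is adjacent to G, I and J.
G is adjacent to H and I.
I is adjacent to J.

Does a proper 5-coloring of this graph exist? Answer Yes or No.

The chromatic number is 5. D, E, F, G, I are mutually adjacent (a clique of size 5), so at least 5 colors are needed.
A valid assignment using 5 colors: A=3, B=1, C=2, D=3, E=4, F=2, G=1, H=2, I=5, J=1.
That is already a proper 5-coloring.

Yes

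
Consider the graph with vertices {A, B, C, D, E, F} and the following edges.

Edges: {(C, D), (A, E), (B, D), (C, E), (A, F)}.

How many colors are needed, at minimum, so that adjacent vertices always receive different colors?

B and D are adjacent, so at least 2 colors are needed.
2 colors suffice: color 1 → {D, E, F}; color 2 → {A, B, C}. Each edge has distinct colors on its endpoints.

2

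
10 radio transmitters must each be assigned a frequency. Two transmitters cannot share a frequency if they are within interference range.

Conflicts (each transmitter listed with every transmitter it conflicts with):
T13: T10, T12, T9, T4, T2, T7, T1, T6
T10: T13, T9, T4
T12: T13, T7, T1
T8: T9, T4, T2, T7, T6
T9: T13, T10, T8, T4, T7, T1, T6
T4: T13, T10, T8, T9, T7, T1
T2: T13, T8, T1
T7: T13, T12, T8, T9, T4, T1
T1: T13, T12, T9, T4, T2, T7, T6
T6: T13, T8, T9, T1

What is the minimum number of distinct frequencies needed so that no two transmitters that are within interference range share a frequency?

T13, T9, T4, T7, T1 are mutually in conflict, so at least 5 frequencies are needed.
5 frequencies suffice: frequency 1 → {T13, T8}; frequency 2 → {T10, T1}; frequency 3 → {T12, T9, T2}; frequency 4 → {T4, T6}; frequency 5 → {T7}. No two conflicting transmitters share a frequency.

5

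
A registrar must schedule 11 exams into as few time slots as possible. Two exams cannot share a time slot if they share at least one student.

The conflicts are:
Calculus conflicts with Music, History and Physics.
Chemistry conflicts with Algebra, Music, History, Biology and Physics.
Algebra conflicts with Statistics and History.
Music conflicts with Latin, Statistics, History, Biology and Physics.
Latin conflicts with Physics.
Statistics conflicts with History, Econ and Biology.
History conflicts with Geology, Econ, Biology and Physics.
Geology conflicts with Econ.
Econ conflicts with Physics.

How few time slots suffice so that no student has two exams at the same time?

4

Music, Statistics, History, Biology are mutually in conflict, so at least 4 time slots are needed.
4 time slots suffice: time slot 1 → {Latin, History}; time slot 2 → {Algebra, Music, Econ}; time slot 3 → {Geology, Biology, Physics}; time slot 4 → {Calculus, Chemistry, Statistics}. Every pair that conflicts lands in different time slots.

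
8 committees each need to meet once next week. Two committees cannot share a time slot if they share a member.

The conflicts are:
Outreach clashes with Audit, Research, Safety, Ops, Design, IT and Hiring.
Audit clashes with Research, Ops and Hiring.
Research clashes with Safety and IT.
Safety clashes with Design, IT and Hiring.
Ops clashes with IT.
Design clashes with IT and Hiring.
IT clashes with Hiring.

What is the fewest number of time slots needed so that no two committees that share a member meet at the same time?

Outreach, Safety, Design, IT, Hiring pairwise conflict, so at least 5 time slots are needed.
Using 5 time slots: Outreach=1, Audit=2, Research=3, Safety=4, Ops=3, Design=5, IT=2, Hiring=3. No two conflicting committees share a time slot.

5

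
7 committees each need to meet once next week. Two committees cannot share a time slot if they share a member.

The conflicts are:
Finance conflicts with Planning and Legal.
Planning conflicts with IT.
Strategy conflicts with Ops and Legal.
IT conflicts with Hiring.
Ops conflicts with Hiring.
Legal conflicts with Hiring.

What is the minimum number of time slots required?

3

The cycle Legal-Finance-Planning-IT-Hiring-Legal has odd length 5, so it cannot be 2-colored; at least 3 time slots are needed.
3 time slots suffice: time slot 1 → {Planning, Ops, Legal}; time slot 2 → {Finance, Strategy, Hiring}; time slot 3 → {IT}. No two conflicting committees share a time slot.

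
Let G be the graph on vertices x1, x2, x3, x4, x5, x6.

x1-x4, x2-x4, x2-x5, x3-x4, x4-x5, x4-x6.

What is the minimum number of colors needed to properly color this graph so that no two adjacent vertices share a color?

3

x2, x4, x5 form a triangle, so at least 3 colors are needed.
One proper 3-coloring: x1=2, x2=3, x3=2, x4=1, x5=2, x6=2. Each edge has distinct colors on its endpoints.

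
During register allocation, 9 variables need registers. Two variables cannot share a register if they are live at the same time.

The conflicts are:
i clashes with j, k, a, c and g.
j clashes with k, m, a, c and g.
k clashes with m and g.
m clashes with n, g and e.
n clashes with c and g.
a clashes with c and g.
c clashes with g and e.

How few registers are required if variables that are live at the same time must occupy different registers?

5

i, j, a, c, g pairwise conflict, so at least 5 registers are needed.
5 registers suffice: register 1 → {g, e}; register 2 → {m, c}; register 3 → {j, n}; register 4 → {i}; register 5 → {k, a}. Every pair that conflicts lands in different registers.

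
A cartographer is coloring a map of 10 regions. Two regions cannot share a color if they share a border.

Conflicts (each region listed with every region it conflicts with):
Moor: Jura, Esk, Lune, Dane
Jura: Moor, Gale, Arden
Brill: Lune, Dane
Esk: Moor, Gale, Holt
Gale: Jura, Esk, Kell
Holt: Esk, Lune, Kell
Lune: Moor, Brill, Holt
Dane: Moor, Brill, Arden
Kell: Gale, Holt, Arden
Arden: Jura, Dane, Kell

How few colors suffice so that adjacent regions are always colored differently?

Gale and Kell conflict, so at least 2 colors are needed.
A valid assignment using 2 colors: Moor=1, Jura=2, Brill=1, Esk=2, Gale=1, Holt=1, Lune=2, Dane=2, Kell=2, Arden=1. Each listed conflict is separated.

2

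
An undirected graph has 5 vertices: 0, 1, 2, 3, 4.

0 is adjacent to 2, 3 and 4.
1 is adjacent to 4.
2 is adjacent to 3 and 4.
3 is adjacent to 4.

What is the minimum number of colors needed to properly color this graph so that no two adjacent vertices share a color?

4

0, 2, 3, 4 are mutually adjacent (a clique of size 4), so at least 4 colors are needed.
A valid assignment using 4 colors: 0=b, 1=b, 2=d, 3=c, 4=a. No two adjacent vertices share a color.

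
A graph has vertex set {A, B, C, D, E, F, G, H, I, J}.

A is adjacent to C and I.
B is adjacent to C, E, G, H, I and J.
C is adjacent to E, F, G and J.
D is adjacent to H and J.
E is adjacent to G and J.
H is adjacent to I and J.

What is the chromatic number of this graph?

4

B, C, E, J form a clique, so at least 4 colors are needed.
One proper 4-coloring: A=2, B=2, C=1, D=2, E=4, F=2, G=3, H=1, I=3, J=3. Each edge has distinct colors on its endpoints.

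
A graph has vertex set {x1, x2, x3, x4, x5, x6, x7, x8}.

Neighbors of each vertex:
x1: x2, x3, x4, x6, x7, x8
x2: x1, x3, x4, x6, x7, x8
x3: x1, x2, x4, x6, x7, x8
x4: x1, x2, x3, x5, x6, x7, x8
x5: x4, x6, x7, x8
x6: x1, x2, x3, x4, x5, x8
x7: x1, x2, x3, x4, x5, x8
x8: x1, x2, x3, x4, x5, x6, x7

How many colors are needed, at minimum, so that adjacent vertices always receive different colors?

6

x1, x2, x3, x4, x7, x8 are pairwise adjacent (a clique of size 6), so at least 6 colors are needed.
One proper 6-coloring: x1=5, x2=3, x3=6, x4=2, x5=3, x6=4, x7=4, x8=1. No two adjacent vertices share a color.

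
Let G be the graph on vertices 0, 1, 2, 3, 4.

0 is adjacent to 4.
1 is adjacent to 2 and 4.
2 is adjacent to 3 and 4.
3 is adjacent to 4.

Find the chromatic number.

1, 2, 4 form a triangle, so at least 3 colors are needed.
3 colors suffice: color a → {4}; color b → {0, 2}; color c → {1, 3}. No two adjacent vertices share a color.

3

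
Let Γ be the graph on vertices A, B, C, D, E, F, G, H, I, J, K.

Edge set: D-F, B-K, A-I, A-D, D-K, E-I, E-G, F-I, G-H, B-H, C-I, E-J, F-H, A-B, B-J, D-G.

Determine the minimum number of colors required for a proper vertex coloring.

The cycle I-A-D-G-E-I has odd length 5, so it cannot be 2-colored; at least 3 colors are needed.
3 colors suffice: A=blue, B=red, C=blue, D=red, E=blue, F=green, G=green, H=blue, I=red, J=green, K=blue. Every edge joins two different colors.

3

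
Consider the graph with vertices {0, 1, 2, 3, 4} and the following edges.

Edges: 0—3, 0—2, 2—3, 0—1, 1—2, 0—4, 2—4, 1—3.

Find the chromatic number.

0, 1, 2, 3 are pairwise adjacent (a clique of size 4), so at least 4 colors are needed.
4 colors suffice: color a → {2}; color b → {0}; color c → {3, 4}; color d → {1}. No two adjacent vertices share a color.

4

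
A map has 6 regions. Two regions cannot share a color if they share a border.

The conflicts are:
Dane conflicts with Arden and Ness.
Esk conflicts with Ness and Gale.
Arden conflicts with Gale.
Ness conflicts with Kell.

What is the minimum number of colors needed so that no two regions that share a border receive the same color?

3

The cycle Gale-Esk-Ness-Dane-Arden-Gale has odd length 5, so it cannot be 2-colored; at least 3 colors are needed.
3 colors suffice: color 1 → {Ness, Gale}; color 2 → {Dane, Esk, Kell}; color 3 → {Arden}. Each listed conflict is separated.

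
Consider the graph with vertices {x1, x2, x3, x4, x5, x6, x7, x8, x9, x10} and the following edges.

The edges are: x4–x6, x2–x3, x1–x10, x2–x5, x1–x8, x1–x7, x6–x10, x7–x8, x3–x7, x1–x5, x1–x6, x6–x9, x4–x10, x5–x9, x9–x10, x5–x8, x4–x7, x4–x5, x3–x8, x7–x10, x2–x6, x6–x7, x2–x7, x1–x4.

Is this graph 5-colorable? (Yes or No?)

Yes

The chromatic number is 5. x1, x4, x6, x7, x10 are mutually adjacent (a clique of size 5), so at least 5 colors are needed.
One proper 5-coloring: x1=3, x2=3, x3=4, x4=4, x5=1, x6=2, x7=1, x8=2, x9=3, x10=5.
That is already a proper 5-coloring.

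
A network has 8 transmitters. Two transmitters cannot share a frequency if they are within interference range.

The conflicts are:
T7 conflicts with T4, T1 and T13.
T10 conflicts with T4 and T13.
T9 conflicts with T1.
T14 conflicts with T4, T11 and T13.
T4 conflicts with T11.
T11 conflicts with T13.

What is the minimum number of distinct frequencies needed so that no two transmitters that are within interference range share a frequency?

T14, T11, T13 all conflict with each other, so at least 3 frequencies are needed.
3 frequencies suffice: frequency 1 → {T4, T1, T13}; frequency 2 → {T7, T10, T9, T14}; frequency 3 → {T11}. Each listed conflict is separated.

3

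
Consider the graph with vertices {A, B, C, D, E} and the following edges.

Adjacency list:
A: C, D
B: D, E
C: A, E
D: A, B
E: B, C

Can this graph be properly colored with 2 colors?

The cycle B-D-A-C-E-B has odd length 5, so it cannot be 2-colored; at least 3 colors are needed.
So 2 colors are not enough.

No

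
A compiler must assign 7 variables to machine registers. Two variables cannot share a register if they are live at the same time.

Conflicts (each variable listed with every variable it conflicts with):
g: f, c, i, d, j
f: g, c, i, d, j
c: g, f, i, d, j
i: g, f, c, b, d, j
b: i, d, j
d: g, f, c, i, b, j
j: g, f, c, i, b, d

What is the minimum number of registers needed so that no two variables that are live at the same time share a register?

g, f, c, i, d, j all conflict with each other, so at least 6 registers are needed.
6 registers suffice: register 1 → {i}; register 2 → {j}; register 3 → {d}; register 4 → {c, b}; register 5 → {f}; register 6 → {g}. Each listed conflict is separated.

6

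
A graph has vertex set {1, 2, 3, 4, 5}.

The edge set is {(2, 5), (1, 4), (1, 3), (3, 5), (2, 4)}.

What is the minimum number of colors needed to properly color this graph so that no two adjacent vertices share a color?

The cycle 2-4-1-3-5-2 has odd length 5, so it cannot be 2-colored; at least 3 colors are needed.
3 colors suffice: color a → {1, 5}; color b → {2, 3}; color c → {4}. No two adjacent vertices share a color.

3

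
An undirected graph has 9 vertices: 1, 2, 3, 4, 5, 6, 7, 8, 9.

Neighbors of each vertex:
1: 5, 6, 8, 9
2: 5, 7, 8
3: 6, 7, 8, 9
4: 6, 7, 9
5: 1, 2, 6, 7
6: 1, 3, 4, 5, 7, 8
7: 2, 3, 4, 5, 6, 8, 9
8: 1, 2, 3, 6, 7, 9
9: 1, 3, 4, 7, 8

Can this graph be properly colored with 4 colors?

Yes

The chromatic number is 4. 3, 7, 8, 9 are pairwise adjacent (a clique of size 4), so at least 4 colors are needed.
4 colors suffice: color red → {1, 7}; color blue → {2, 6, 9}; color green → {4, 5, 8}; color yellow → {3}.
That is already a proper 4-coloring.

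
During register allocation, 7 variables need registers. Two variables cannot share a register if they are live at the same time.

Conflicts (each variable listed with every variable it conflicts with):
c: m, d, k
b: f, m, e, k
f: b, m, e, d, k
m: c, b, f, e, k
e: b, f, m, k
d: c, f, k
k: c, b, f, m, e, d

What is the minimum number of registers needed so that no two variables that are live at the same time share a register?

5

b, f, m, e, k are mutually in conflict, so at least 5 registers are needed.
5 registers suffice: register 1 → {k}; register 2 → {m, d}; register 3 → {c, f}; register 4 → {b}; register 5 → {e}. Each listed conflict is separated.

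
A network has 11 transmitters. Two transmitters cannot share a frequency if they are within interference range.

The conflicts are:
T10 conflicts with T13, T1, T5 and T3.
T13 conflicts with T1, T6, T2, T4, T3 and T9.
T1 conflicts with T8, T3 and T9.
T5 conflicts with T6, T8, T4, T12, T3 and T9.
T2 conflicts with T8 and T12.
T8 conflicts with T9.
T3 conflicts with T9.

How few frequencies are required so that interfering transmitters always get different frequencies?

T13, T1, T3, T9 pairwise conflict, so at least 4 frequencies are needed.
4 frequencies suffice: frequency 1 → {T13, T5}; frequency 2 → {T1, T6, T2, T4}; frequency 3 → {T8, T12, T3}; frequency 4 → {T10, T9}. Each listed conflict is separated.

4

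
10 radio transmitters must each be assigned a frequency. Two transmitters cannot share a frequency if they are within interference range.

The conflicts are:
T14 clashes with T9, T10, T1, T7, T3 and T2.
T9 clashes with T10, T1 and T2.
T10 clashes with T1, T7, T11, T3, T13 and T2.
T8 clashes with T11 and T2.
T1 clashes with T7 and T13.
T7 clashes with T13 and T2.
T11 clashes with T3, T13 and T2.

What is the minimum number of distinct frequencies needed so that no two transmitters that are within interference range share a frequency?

4

T10, T1, T7, T13 are mutually in conflict, so at least 4 frequencies are needed.
Using 4 frequencies: T14=3, T9=4, T10=1, T8=1, T1=2, T7=4, T11=4, T3=2, T13=3, T2=2. Each listed conflict is separated.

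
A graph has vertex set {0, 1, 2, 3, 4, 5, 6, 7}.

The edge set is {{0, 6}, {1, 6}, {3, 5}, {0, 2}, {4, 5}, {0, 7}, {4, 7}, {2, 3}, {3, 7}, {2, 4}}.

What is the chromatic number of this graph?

2

3 and 5 are adjacent, so at least 2 colors are needed.
One proper 2-coloring: 0=red, 1=red, 2=blue, 3=red, 4=red, 5=blue, 6=blue, 7=blue. No two adjacent vertices share a color.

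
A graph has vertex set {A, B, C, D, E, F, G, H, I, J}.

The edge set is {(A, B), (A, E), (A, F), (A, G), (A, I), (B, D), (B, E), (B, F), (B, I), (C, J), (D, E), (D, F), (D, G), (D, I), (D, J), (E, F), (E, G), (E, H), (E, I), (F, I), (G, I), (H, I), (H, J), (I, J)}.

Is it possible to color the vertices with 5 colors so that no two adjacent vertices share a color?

Yes

The chromatic number is 5. B, D, E, F, I are pairwise adjacent (a clique of size 5), so at least 5 colors are needed.
5 colors suffice: color red → {C, I}; color blue → {E, J}; color green → {A, D, H}; color yellow → {F, G}; color purple → {B}.
That is already a proper 5-coloring.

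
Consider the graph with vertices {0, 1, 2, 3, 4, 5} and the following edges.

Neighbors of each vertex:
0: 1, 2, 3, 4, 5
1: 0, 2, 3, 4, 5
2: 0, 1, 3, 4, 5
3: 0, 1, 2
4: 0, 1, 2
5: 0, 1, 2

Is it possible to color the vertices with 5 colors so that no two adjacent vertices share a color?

The chromatic number is 4. 0, 1, 2, 3 are pairwise adjacent (a clique of size 4), so at least 4 colors are needed.
4 colors suffice: 0=b, 1=c, 2=a, 3=d, 4=d, 5=d.
Since 5 ≥ 4, a proper 5-coloring certainly exists.

Yes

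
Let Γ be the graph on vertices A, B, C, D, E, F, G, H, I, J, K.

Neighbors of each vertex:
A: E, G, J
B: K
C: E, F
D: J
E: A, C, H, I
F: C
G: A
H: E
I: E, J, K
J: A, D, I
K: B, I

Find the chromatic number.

E and H are adjacent, so at least 2 colors are needed.
2 colors suffice: color red → {E, F, G, J, K}; color blue → {A, B, C, D, H, I}. No two adjacent vertices share a color.

2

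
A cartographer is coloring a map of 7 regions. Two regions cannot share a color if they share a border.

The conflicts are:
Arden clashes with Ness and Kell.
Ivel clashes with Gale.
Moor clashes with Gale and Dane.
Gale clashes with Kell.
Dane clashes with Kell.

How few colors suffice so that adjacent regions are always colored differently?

2

Arden and Ness conflict, so at least 2 colors are needed.
2 colors suffice: color 1 → {Ivel, Moor, Ness, Kell}; color 2 → {Arden, Gale, Dane}. Each listed conflict is separated.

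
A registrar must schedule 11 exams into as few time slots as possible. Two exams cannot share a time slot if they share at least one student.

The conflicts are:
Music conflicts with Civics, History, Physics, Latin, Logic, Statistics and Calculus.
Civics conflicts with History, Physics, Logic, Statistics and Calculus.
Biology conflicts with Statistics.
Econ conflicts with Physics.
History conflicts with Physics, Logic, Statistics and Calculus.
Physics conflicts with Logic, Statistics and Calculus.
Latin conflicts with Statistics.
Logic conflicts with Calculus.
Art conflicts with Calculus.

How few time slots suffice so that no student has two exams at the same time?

Music, Civics, History, Physics, Logic, Calculus all conflict with each other, so at least 6 time slots are needed.
6 time slots suffice: time slot 1 → {Biology, Physics, Latin, Art}; time slot 2 → {Music, Econ}; time slot 3 → {History}; time slot 4 → {Statistics, Calculus}; time slot 5 → {Civics}; time slot 6 → {Logic}. Each listed conflict is separated.

6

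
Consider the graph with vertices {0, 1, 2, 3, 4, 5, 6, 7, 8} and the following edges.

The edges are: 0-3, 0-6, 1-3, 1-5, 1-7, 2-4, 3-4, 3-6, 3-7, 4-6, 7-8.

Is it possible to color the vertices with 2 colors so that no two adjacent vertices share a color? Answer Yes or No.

No

0, 3, 6 are pairwise adjacent, so at least 3 colors are needed.
So 2 colors are not enough.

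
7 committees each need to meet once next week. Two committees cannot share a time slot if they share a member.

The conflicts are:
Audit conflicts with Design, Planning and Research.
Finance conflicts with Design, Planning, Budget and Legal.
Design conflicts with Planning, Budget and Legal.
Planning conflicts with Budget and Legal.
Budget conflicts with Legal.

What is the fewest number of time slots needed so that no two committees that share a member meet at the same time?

5

Finance, Design, Planning, Budget, Legal are mutually in conflict, so at least 5 time slots are needed.
Using 5 time slots: Audit=3, Finance=5, Design=2, Planning=1, Research=1, Budget=3, Legal=4. Every pair that conflicts lands in different time slots.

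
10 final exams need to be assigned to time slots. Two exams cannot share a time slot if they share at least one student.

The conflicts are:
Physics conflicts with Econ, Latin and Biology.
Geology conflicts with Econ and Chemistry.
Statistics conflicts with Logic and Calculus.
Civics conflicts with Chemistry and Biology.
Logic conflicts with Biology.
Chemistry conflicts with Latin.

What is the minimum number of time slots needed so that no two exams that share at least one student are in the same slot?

3

The cycle Latin-Physics-Biology-Civics-Chemistry-Latin has odd length 5, so it cannot be 2-colored; at least 3 time slots are needed.
3 time slots suffice: time slot 1 → {Statistics, Econ, Chemistry, Biology}; time slot 2 → {Physics, Geology, Civics, Logic, Calculus}; time slot 3 → {Latin}. Each listed conflict is separated.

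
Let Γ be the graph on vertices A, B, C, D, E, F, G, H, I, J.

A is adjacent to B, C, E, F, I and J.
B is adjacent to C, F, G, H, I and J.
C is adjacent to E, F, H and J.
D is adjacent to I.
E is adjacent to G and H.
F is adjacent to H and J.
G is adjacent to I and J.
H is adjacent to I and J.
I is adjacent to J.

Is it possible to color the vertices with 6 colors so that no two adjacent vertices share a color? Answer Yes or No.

Yes

The chromatic number is 5. A, B, C, F, J are pairwise adjacent (a clique of size 5), so at least 5 colors are needed.
A valid assignment using 5 colors: A=3, B=1, C=4, D=1, E=1, F=5, G=3, H=3, I=4, J=2.
Since 6 ≥ 5, a proper 6-coloring certainly exists.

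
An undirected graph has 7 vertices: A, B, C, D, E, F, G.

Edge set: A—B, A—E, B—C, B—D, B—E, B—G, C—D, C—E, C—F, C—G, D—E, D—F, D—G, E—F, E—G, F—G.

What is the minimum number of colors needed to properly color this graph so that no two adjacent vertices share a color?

5

C, D, E, F, G form a clique, so at least 5 colors are needed.
5 colors suffice: color 1 → {E}; color 2 → {A, D}; color 3 → {G}; color 4 → {C}; color 5 → {B, F}. Every edge joins two different colors.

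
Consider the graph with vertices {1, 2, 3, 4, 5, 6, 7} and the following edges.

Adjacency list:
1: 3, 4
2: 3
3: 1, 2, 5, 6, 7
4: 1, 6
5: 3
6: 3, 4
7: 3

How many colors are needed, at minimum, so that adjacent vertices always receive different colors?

2

3 and 6 are adjacent, so at least 2 colors are needed.
2 colors suffice: color a → {3, 4}; color b → {1, 2, 5, 6, 7}. No two adjacent vertices share a color.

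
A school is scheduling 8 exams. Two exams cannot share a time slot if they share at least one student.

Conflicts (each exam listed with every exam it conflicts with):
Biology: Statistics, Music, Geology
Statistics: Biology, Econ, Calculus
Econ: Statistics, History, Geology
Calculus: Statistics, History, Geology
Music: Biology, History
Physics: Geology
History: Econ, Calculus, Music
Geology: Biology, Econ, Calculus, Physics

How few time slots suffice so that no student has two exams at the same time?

The cycle Geology-Calculus-History-Music-Biology-Geology has odd length 5, so it cannot be 2-colored; at least 3 time slots are needed.
3 time slots suffice: time slot 1 → {Statistics, History, Geology}; time slot 2 → {Biology, Econ, Calculus, Physics}; time slot 3 → {Music}. No two conflicting exams share a time slot.

3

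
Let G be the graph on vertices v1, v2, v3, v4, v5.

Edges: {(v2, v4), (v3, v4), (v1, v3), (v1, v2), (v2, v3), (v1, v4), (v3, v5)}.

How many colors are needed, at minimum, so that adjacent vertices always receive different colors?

v1, v2, v3, v4 form a clique, so at least 4 colors are needed.
4 colors suffice: color R → {v3}; color B → {v1, v5}; color G → {v4}; color Y → {v2}. No two adjacent vertices share a color.

4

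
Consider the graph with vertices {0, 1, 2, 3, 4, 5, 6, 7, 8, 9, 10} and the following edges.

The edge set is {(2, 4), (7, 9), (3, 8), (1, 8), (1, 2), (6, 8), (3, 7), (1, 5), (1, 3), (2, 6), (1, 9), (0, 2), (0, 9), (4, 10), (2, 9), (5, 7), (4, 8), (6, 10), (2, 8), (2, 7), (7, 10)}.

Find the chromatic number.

0, 2, 9 are mutually adjacent, so at least 3 colors are needed.
3 colors suffice: color a → {2, 3, 5, 10}; color b → {0, 1, 4, 6, 7}; color c → {8, 9}. Every edge joins two different colors.

3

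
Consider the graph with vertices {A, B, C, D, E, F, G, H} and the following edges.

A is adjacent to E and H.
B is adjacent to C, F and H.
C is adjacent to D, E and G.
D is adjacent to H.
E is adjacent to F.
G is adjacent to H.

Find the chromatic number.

3

The cycle H-G-C-E-A-H has odd length 5, so it cannot be 2-colored; at least 3 colors are needed.
3 colors suffice: color 1 → {C, F, H}; color 2 → {B, D, E, G}; color 3 → {A}. Every edge joins two different colors.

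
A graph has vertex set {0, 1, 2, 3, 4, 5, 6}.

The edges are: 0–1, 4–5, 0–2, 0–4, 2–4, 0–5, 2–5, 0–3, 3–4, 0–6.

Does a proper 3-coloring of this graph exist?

0, 2, 4, 5 form a clique, so at least 4 colors are needed.
So 3 colors are not enough.

No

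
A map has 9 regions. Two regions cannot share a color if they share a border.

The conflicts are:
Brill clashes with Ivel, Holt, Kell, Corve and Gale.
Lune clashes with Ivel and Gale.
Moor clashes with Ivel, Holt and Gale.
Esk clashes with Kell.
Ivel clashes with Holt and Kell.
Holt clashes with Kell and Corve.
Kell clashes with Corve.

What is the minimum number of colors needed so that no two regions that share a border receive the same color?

4

Brill, Holt, Kell, Corve pairwise conflict, so at least 4 colors are needed.
4 colors suffice: color 1 → {Esk, Holt, Gale}; color 2 → {Brill, Lune, Moor}; color 3 → {Ivel, Corve}; color 4 → {Kell}. Every pair that conflicts lands in different colors.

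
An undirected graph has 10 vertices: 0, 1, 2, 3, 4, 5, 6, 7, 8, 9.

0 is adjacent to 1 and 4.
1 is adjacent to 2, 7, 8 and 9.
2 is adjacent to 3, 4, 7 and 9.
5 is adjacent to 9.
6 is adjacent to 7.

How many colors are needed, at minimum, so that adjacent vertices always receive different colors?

1, 2, 9 are pairwise adjacent, so at least 3 colors are needed.
3 colors suffice: 0=red, 1=blue, 2=red, 3=blue, 4=blue, 5=red, 6=red, 7=green, 8=red, 9=green. Every edge joins two different colors.

3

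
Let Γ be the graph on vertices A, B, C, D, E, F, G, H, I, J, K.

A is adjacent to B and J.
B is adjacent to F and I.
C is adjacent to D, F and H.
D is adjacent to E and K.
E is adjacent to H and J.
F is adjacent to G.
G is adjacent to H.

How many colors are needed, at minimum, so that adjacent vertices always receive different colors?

3

The cycle H-G-F-B-A-J-E-H has odd length 7, so it cannot be 2-colored; at least 3 colors are needed.
3 colors suffice: color 1 → {B, D, H, J}; color 2 → {A, C, E, G, I, K}; color 3 → {F}. No two adjacent vertices share a color.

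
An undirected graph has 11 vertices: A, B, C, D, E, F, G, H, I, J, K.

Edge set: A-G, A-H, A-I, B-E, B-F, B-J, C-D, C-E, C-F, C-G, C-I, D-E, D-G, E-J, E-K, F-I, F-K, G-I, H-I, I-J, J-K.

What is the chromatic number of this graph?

3

A, G, I are mutually adjacent, so at least 3 colors are needed.
3 colors suffice: color 1 → {B, D, I, K}; color 2 → {E, F, G, H}; color 3 → {A, C, J}. Every edge joins two different colors.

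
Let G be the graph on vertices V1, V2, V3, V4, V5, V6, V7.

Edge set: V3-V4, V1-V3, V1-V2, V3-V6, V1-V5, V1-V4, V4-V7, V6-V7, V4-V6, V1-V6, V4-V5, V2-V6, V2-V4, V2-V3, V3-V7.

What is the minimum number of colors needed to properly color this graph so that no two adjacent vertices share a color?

V1, V2, V3, V4, V6 are mutually adjacent (a clique of size 5), so at least 5 colors are needed.
5 colors suffice: color 1 → {V4}; color 2 → {V5, V6}; color 3 → {V1, V7}; color 4 → {V3}; color 5 → {V2}. Each edge has distinct colors on its endpoints.

5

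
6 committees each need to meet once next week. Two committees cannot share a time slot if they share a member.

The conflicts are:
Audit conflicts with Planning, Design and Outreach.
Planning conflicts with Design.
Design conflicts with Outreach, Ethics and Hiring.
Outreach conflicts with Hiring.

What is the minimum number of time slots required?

3

Design, Outreach, Hiring all conflict with each other, so at least 3 time slots are needed.
Using 3 time slots: Audit=3, Planning=2, Design=1, Outreach=2, Ethics=2, Hiring=3. Every pair that conflicts lands in different time slots.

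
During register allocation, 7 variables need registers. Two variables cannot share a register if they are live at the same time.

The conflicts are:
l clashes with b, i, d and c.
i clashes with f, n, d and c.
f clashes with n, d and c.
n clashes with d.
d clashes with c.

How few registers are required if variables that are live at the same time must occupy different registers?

i, f, n, d all conflict with each other, so at least 4 registers are needed.
Using 4 registers: l=3, b=1, i=2, f=3, n=4, d=1, c=4. No two conflicting variables share a register.

4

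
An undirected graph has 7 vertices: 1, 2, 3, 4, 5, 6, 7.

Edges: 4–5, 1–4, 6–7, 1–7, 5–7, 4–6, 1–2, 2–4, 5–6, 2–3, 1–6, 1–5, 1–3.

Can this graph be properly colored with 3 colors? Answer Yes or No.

1, 4, 5, 6 are pairwise adjacent (a clique of size 4), so at least 4 colors are needed.
So 3 colors are not enough.

No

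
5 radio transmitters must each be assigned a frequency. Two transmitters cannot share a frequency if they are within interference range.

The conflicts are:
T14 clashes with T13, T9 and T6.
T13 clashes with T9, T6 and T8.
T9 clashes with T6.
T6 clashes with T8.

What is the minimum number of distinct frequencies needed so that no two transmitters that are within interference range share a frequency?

T14, T13, T9, T6 all conflict with each other, so at least 4 frequencies are needed.
4 frequencies suffice: frequency 1 → {T6}; frequency 2 → {T13}; frequency 3 → {T9, T8}; frequency 4 → {T14}. Every pair that conflicts lands in different frequencies.

4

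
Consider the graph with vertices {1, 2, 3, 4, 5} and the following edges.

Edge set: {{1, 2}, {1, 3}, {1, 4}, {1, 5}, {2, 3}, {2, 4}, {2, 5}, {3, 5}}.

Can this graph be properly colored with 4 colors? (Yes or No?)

The chromatic number is 4. 1, 2, 3, 5 are pairwise adjacent (a clique of size 4), so at least 4 colors are needed.
One proper 4-coloring: 1=red, 2=blue, 3=yellow, 4=green, 5=green.
That is already a proper 4-coloring.

Yes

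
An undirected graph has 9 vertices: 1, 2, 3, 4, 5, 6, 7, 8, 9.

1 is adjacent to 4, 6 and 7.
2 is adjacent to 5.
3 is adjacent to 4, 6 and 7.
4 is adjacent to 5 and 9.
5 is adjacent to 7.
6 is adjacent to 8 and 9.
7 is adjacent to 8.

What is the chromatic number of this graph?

7 and 8 are adjacent, so at least 2 colors are needed.
A valid assignment using 2 colors: 1=blue, 2=red, 3=blue, 4=red, 5=blue, 6=red, 7=red, 8=blue, 9=blue. No two adjacent vertices share a color.

2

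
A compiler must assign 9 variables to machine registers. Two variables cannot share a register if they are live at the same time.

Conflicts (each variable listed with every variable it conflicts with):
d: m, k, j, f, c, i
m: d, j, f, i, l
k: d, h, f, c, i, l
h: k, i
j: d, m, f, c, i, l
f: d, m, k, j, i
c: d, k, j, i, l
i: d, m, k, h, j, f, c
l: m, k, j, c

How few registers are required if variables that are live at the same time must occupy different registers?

5

d, m, j, f, i pairwise conflict, so at least 5 registers are needed.
5 registers suffice: register 1 → {i, l}; register 2 → {d, h}; register 3 → {k, j}; register 4 → {m, c}; register 5 → {f}. Every pair that conflicts lands in different registers.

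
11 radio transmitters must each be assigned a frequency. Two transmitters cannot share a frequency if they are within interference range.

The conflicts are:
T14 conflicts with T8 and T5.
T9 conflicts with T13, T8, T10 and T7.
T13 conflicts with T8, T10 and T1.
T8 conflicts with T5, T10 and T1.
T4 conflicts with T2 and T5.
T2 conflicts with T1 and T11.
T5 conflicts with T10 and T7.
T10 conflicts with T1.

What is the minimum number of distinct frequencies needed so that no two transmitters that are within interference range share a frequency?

4

T9, T13, T8, T10 are mutually in conflict, so at least 4 frequencies are needed.
A valid assignment using 4 frequencies: T14=3, T9=4, T13=2, T8=1, T4=3, T2=1, T5=2, T10=3, T1=4, T7=1, T11=2. Each listed conflict is separated.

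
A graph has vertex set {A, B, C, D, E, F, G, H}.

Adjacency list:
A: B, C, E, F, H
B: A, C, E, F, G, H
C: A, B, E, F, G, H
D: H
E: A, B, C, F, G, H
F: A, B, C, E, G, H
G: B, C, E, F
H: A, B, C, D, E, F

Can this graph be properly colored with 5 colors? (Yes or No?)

A, B, C, E, F, H are mutually adjacent (a clique of size 6), so at least 6 colors are needed.
So 5 colors are not enough.

No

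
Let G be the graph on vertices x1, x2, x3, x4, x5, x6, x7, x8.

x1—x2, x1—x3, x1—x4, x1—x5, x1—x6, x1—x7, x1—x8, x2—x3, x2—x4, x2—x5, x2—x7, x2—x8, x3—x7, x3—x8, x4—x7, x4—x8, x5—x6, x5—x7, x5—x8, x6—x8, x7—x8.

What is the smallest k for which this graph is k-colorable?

5

x1, x2, x4, x7, x8 are mutually adjacent (a clique of size 5), so at least 5 colors are needed.
5 colors suffice: color 1 → {x8}; color 2 → {x1}; color 3 → {x2, x6}; color 4 → {x7}; color 5 → {x3, x4, x5}. Every edge joins two different colors.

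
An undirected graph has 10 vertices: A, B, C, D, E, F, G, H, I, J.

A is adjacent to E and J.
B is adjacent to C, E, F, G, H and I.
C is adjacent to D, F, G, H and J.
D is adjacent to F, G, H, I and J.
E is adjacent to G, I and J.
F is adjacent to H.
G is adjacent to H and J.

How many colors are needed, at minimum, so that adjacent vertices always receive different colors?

4

C, D, F, H are mutually adjacent (a clique of size 4), so at least 4 colors are needed.
One proper 4-coloring: A=red, B=red, C=blue, D=red, E=blue, F=green, G=green, H=yellow, I=green, J=yellow. Every edge joins two different colors.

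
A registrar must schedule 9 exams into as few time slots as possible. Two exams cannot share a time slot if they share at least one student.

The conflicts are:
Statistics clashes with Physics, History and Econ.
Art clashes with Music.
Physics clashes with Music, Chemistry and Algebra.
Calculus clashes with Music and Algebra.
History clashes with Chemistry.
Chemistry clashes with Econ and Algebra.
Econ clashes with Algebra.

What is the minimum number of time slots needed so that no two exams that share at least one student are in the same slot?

Chemistry, Econ, Algebra pairwise conflict, so at least 3 time slots are needed.
3 time slots suffice: time slot 1 → {Art, Physics, Calculus, History, Econ}; time slot 2 → {Statistics, Music, Algebra}; time slot 3 → {Chemistry}. Every pair that conflicts lands in different time slots.

3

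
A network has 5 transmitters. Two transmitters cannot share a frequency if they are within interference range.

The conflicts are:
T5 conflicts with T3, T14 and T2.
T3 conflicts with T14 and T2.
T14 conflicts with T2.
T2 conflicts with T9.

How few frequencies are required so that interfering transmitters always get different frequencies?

4

T5, T3, T14, T2 pairwise conflict, so at least 4 frequencies are needed.
4 frequencies suffice: frequency 1 → {T2}; frequency 2 → {T3, T9}; frequency 3 → {T14}; frequency 4 → {T5}. Each listed conflict is separated.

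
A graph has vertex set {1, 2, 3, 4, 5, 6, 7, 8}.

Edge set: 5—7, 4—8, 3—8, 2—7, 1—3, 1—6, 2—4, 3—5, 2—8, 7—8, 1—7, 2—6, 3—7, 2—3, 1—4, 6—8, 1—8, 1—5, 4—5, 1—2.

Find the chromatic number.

5

1, 2, 3, 7, 8 form a clique, so at least 5 colors are needed.
5 colors suffice: color red → {1}; color blue → {5, 8}; color green → {2}; color yellow → {3, 4, 6}; color purple → {7}. Each edge has distinct colors on its endpoints.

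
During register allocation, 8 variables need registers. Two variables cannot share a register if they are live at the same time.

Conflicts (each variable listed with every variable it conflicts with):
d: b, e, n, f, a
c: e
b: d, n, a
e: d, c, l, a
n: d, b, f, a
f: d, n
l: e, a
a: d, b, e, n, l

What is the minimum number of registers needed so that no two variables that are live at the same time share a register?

4

d, b, n, a are mutually in conflict, so at least 4 registers are needed.
4 registers suffice: register 1 → {c, f, a}; register 2 → {d, l}; register 3 → {e, n}; register 4 → {b}. Every pair that conflicts lands in different registers.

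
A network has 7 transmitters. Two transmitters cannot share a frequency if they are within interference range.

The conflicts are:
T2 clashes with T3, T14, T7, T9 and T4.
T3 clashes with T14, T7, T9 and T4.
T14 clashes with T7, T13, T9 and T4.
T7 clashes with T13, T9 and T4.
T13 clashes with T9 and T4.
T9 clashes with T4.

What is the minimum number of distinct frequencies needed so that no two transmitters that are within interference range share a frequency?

T2, T3, T14, T7, T9, T4 pairwise conflict, so at least 6 frequencies are needed.
6 frequencies suffice: frequency 1 → {T4}; frequency 2 → {T7}; frequency 3 → {T14}; frequency 4 → {T9}; frequency 5 → {T2, T13}; frequency 6 → {T3}. Each listed conflict is separated.

6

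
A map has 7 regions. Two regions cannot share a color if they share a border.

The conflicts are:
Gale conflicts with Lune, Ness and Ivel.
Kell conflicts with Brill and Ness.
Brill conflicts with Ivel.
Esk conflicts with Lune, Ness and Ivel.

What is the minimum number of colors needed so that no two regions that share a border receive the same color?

The cycle Kell-Ness-Gale-Ivel-Brill-Kell has odd length 5, so it cannot be 2-colored; at least 3 colors are needed.
A valid assignment using 3 colors: Gale=1, Kell=1, Brill=3, Esk=1, Lune=2, Ness=2, Ivel=2. Each listed conflict is separated.

3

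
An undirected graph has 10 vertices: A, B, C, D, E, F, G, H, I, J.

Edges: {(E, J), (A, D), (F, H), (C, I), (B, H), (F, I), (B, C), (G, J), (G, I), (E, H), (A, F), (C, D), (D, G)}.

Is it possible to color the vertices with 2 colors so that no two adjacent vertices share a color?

No

The cycle A-D-C-I-F-A has odd length 5, so it cannot be 2-colored; at least 3 colors are needed.
So 2 colors are not enough.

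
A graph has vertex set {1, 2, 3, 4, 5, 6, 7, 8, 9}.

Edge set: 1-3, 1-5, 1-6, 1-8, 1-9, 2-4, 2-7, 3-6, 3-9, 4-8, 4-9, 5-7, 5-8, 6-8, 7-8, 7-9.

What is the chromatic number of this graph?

1, 6, 8 are mutually adjacent, so at least 3 colors are needed.
A valid assignment using 3 colors: 1=b, 2=a, 3=a, 4=b, 5=c, 6=c, 7=b, 8=a, 9=c. Each edge has distinct colors on its endpoints.

3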